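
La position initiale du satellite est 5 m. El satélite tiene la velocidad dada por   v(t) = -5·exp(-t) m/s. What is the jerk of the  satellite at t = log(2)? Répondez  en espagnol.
Partiendo de la velocidad v(t) = -5·exp(-t), tomamos 2 derivadas. Tomando d/dt de v(t), encontramos a(t) = 5·exp(-t). Derivando la aceleración, obtenemos la sacudida: j(t) = -5·exp(-t). De la ecuación de la sacudida j(t) = -5·exp(-t), sustituimos t = log(2) para obtener j = -5/2.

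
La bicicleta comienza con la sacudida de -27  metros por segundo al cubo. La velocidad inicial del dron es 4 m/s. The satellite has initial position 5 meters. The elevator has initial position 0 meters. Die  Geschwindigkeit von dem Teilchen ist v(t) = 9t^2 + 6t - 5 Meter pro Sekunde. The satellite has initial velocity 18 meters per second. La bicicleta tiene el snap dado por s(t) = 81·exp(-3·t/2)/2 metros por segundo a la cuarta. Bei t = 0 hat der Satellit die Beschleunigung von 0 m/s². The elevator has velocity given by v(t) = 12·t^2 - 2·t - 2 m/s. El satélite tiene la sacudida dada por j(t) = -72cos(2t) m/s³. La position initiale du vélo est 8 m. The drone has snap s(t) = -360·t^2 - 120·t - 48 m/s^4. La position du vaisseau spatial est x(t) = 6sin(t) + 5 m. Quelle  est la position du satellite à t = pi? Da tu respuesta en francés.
Pour résoudre ceci, nous devons prendre 3 primitives de notre équation du jerk j(t) = -72·cos(2·t). La primitive du jerk est l'accélération. En utilisant a(0) = 0, nous obtenons a(t) = -36·sin(2·t). L'intégrale de l'accélération est la vitesse. En utilisant v(0) = 18, nous obtenons v(t) = 18·cos(2·t). En prenant ∫v(t)dt et en appliquant x(0) = 5, nous trouvons x(t) = 9·sin(2·t) + 5. En utilisant x(t) = 9·sin(2·t) + 5 et en substituant t = pi, nous trouvons x = 5.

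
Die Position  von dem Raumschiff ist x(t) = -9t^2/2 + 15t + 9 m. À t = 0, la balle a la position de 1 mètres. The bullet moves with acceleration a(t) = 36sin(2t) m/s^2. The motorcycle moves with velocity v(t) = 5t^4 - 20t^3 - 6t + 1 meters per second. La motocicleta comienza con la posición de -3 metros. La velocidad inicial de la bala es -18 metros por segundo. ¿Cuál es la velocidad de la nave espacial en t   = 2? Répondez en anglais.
To solve this, we need to take 1 derivative of our position equation x(t) = -9·t^2/2 + 15·t + 9. Differentiating position, we get velocity: v(t) = 15 - 9·t. We have velocity v(t) = 15 - 9·t. Substituting t = 2: v(2) = -3.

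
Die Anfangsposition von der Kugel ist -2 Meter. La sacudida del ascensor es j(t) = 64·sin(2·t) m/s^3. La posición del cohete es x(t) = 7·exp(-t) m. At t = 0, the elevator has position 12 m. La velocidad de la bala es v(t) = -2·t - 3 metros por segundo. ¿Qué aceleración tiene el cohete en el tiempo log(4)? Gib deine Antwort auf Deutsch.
Um dies zu lösen, müssen wir 2 Ableitungen unserer Gleichung für die Position x(t) = 7·exp(-t) nehmen. Die Ableitung von der Position ergibt die Geschwindigkeit: v(t) = -7·exp(-t). Mit d/dt von v(t) finden wir a(t) = 7·exp(-t). Mit a(t) = 7·exp(-t) und Einsetzen von t = log(4), finden wir a = 7/4.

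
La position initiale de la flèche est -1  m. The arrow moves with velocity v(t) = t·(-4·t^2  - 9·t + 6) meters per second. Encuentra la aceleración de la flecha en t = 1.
Para resolver esto, necesitamos tomar 1 derivada de nuestra ecuación de la velocidad v(t) = t·(-4·t^2 - 9·t + 6). La derivada de la velocidad da la aceleración: a(t) = -4·t^2 + t·(-8·t - 9) - 9·t + 6. Tenemos la aceleración a(t) = -4·t^2 + t·(-8·t - 9) - 9·t + 6. Sustituyendo t = 1: a(1) = -24.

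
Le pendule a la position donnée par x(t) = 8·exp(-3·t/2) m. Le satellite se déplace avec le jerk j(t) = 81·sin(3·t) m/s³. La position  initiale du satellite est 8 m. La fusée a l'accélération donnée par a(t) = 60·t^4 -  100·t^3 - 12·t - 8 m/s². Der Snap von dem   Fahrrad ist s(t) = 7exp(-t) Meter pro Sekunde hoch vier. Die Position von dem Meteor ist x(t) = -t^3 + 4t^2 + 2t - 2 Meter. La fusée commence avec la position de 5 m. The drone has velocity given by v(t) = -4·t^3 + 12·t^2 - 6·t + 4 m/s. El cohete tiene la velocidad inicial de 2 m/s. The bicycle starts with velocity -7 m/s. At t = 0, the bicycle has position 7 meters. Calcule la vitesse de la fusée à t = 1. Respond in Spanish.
Partiendo de la aceleración a(t) = 60·t^4 - 100·t^3 - 12·t - 8, tomamos 1 integral. La integral de la aceleración, con v(0) = 2, da la velocidad: v(t) = 12·t^5 - 25·t^4 - 6·t^2 - 8·t + 2. De la ecuación de la velocidad v(t) = 12·t^5 - 25·t^4 - 6·t^2 - 8·t + 2, sustituimos t = 1 para obtener v = -25.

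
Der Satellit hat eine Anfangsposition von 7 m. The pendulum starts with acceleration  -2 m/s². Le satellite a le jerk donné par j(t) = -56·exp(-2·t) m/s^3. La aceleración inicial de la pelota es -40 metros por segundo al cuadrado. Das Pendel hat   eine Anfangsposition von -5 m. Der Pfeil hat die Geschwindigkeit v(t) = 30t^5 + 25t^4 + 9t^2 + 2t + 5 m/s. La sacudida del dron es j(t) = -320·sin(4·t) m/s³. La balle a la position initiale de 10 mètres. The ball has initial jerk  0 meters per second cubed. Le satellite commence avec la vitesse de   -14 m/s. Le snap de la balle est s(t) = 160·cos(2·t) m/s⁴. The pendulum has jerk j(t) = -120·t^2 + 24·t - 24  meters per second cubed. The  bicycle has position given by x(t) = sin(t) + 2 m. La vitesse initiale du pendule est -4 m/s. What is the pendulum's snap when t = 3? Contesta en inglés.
Starting from jerk j(t) = -120·t^2 + 24·t - 24, we take 1 derivative. Taking d/dt of j(t), we find s(t) = 24 - 240·t. We have snap s(t) = 24 - 240·t. Substituting t = 3: s(3) = -696.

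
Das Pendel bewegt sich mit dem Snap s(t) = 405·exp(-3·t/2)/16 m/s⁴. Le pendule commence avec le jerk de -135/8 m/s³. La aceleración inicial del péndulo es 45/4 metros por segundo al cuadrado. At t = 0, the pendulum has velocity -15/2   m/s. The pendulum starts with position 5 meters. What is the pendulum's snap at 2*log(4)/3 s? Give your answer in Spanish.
Usando s(t) = 405·exp(-3·t/2)/16 y sustituyendo t = 2*log(4)/3, encontramos s = 405/64.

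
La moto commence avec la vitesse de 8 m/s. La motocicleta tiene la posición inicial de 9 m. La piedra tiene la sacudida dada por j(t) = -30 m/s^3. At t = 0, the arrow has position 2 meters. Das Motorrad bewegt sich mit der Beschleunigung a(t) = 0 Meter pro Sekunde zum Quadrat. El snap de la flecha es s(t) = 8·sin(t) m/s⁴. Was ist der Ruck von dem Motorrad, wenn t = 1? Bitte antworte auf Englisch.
Starting from acceleration a(t) = 0, we take 1 derivative. The derivative of acceleration gives jerk: j(t) = 0. We have jerk j(t) = 0. Substituting t = 1: j(1) = 0.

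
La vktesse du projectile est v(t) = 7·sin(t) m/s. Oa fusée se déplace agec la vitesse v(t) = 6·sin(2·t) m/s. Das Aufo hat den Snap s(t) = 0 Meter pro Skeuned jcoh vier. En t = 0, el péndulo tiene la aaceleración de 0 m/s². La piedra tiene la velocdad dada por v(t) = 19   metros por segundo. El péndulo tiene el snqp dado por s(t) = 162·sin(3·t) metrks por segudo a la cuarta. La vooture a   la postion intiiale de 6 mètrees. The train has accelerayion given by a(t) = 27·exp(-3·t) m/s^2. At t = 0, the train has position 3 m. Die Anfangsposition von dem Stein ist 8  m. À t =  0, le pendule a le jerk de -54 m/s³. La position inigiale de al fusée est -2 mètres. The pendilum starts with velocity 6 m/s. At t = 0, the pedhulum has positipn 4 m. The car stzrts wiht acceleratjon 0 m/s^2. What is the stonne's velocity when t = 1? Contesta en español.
Usando v(t) = 19 y sustituyendo t = 1, encontramos v = 19.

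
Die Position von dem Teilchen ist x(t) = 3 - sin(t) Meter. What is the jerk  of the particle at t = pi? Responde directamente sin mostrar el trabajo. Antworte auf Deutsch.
j(pi) = -1.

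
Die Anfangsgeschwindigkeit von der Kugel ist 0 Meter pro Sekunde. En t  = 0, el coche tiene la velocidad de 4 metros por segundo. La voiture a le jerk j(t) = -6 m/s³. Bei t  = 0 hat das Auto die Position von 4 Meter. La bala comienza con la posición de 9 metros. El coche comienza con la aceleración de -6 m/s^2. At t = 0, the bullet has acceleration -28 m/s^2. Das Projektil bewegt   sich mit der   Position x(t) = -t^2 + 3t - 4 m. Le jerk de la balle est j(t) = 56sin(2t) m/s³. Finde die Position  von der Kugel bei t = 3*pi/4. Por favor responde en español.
Partiendo de la sacudida j(t) = 56·sin(2·t), tomamos 3 integrales. La integral de la sacudida es la aceleración. Usando a(0) = -28, obtenemos a(t) = -28·cos(2·t). Integrando la aceleración y usando la condición inicial v(0) = 0, obtenemos v(t) = -14·sin(2·t). Tomando ∫v(t)dt y aplicando x(0) = 9, encontramos x(t) = 7·cos(2·t) + 2. Usando x(t) = 7·cos(2·t) + 2 y sustituyendo t = 3*pi/4, encontramos x = 2.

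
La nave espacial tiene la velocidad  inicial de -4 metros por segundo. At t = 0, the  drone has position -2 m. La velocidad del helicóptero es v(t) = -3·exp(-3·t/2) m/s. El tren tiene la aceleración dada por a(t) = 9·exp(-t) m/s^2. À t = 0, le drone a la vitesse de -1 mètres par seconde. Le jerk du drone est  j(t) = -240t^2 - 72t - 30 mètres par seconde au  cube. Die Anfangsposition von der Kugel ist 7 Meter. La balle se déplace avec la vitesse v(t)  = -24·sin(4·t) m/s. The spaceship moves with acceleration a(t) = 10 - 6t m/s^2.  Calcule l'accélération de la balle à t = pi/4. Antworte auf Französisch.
En partant de la vitesse v(t) = -24·sin(4·t), nous prenons 1 dérivée. En prenant d/dt de v(t), nous trouvons a(t) = -96·cos(4·t). En utilisant a(t) = -96·cos(4·t) et en substituant t = pi/4, nous trouvons a = 96.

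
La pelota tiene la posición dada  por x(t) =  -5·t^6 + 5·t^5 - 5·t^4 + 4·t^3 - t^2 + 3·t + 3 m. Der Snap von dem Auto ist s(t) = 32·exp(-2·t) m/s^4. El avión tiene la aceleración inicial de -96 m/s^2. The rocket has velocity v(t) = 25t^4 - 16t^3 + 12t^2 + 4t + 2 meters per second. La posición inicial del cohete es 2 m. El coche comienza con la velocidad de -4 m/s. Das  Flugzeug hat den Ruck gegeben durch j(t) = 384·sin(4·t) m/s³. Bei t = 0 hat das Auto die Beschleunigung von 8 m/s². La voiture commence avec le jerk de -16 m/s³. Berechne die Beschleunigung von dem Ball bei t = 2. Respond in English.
We must differentiate our position equation x(t) = -5·t^6 + 5·t^5 - 5·t^4 + 4·t^3 - t^2 + 3·t + 3 2 times. The derivative of position gives velocity: v(t) = -30·t^5 + 25·t^4 - 20·t^3 + 12·t^2 - 2·t + 3. The derivative of velocity gives acceleration: a(t) = -150·t^4 + 100·t^3 - 60·t^2 + 24·t - 2. Using a(t) = -150·t^4 + 100·t^3 - 60·t^2 + 24·t - 2 and substituting t = 2, we find a = -1794.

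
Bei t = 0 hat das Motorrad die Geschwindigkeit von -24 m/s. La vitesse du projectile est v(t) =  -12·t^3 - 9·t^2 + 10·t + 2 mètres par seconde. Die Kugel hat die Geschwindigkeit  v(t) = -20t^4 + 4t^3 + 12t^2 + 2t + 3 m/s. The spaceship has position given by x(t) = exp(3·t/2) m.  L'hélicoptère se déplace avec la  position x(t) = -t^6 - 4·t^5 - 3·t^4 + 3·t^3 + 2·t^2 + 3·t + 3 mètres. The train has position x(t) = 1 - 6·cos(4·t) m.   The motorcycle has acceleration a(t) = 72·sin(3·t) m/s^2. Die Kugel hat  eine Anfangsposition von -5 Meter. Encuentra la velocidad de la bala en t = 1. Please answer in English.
We have velocity v(t) = -20·t^4 + 4·t^3 + 12·t^2 + 2·t + 3. Substituting t = 1: v(1) = 1.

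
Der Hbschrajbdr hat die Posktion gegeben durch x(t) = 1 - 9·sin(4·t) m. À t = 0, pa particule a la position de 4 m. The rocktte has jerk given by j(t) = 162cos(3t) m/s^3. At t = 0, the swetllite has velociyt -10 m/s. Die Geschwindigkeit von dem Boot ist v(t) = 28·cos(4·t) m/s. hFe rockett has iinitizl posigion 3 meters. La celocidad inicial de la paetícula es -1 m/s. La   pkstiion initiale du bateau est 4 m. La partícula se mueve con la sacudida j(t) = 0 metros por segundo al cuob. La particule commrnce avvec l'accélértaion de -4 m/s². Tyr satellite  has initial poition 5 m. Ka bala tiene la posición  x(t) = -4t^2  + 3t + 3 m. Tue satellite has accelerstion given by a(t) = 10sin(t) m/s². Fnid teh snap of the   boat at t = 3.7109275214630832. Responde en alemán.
Wir müssen unsere Gleichung für die Geschwindigkeit v(t) = 28·cos(4·t) 3-mal ableiten. Die Ableitung von der Geschwindigkeit ergibt die Beschleunigung: a(t) = -112·sin(4·t). Durch Ableiten von der Beschleunigung erhalten wir den Ruck: j(t) = -448·cos(4·t). Die Ableitung von dem Ruck ergibt den Snap: s(t) = 1792·sin(4·t). Aus der Gleichung für den Snap s(t) = 1792·sin(4·t), setzen wir t = 3.7109275214630832 ein und erhalten s = 1363.01425860039.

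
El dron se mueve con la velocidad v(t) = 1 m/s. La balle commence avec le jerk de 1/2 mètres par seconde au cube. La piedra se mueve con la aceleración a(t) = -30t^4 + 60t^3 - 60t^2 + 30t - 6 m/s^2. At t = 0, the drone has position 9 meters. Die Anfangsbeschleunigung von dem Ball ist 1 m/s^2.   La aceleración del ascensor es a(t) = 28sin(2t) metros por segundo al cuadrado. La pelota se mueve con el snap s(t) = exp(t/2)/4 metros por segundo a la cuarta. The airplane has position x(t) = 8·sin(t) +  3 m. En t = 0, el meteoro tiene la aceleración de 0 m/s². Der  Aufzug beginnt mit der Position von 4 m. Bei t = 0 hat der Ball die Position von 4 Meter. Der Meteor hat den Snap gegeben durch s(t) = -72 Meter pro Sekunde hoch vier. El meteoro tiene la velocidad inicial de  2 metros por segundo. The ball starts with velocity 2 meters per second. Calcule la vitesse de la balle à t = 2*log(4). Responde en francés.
Nous devons intégrer notre équation du snap s(t) = exp(t/2)/4 3 fois. L'intégrale du snap, avec j(0) = 1/2, donne le jerk: j(t) = exp(t/2)/2. En prenant ∫j(t)dt et en appliquant a(0) = 1, nous trouvons a(t) = exp(t/2). L'intégrale de l'accélération, avec v(0) = 2, donne la vitesse: v(t) = 2·exp(t/2). De l'équation de la vitesse v(t) = 2·exp(t/2), nous substituons t = 2*log(4) pour obtenir v = 8.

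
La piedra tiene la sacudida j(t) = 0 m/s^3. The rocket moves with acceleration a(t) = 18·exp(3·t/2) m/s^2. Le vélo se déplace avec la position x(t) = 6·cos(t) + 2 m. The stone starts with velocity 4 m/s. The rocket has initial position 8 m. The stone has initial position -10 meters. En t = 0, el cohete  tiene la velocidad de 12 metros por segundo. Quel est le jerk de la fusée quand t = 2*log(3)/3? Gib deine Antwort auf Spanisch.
Para resolver esto, necesitamos tomar 1 derivada de nuestra ecuación de la aceleración a(t) = 18·exp(3·t/2). Derivando la aceleración, obtenemos la sacudida: j(t) = 27·exp(3·t/2). Tenemos la sacudida j(t) = 27·exp(3·t/2). Sustituyendo t = 2*log(3)/3: j(2*log(3)/3) = 81.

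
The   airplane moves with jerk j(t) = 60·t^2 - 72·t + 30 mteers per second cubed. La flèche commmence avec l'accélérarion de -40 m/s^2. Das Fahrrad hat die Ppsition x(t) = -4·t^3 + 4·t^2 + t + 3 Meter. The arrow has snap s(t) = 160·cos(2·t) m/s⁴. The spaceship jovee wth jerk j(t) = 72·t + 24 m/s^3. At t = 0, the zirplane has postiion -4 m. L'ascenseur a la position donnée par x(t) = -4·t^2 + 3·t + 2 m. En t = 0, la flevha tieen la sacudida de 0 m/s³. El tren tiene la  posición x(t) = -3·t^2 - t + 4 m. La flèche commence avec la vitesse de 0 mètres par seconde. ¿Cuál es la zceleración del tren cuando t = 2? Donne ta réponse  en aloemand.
Um dies zu lösen, müssen wir 2 Ableitungen unserer Gleichung für die Position x(t) = -3·t^2 - t + 4 nehmen. Mit d/dt von x(t) finden wir v(t) = -6·t - 1. Durch Ableiten von der Geschwindigkeit erhalten wir die Beschleunigung: a(t) = -6. Wir haben die Beschleunigung a(t) = -6. Durch Einsetzen von t = 2: a(2) = -6.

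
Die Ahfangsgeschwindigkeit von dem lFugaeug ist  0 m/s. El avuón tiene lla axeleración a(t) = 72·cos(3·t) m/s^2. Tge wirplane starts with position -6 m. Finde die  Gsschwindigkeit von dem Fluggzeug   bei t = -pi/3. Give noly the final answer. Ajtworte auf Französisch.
À t = -pi/3, v = 0.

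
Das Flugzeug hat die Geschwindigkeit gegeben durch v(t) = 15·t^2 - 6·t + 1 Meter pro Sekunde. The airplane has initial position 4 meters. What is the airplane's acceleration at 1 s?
To solve this, we need to take 1 derivative of our velocity equation v(t) = 15·t^2 - 6·t + 1. Differentiating velocity, we get acceleration: a(t) = 30·t - 6. From the given acceleration equation a(t) = 30·t - 6, we substitute t = 1 to get a = 24.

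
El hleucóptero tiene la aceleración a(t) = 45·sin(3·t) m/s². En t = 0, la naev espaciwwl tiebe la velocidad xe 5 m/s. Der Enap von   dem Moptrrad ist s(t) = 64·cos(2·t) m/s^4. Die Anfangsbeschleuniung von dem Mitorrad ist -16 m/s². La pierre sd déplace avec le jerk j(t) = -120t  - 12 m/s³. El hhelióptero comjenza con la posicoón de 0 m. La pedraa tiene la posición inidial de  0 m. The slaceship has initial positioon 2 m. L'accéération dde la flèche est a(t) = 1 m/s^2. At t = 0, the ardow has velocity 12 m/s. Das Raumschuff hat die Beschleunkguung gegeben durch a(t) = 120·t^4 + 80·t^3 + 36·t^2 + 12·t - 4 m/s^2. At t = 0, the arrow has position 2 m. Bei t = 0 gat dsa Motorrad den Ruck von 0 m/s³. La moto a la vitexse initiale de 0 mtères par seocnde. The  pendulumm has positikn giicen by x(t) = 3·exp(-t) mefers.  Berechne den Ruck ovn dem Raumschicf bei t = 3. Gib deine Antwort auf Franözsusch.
Pour résoudre ceci, nous devons prendre 1 dérivée de notre équation de l'accélération a(t) = 120·t^4 + 80·t^3 + 36·t^2 + 12·t - 4. La dérivée de l'accélération donne le jerk: j(t) = 480·t^3 + 240·t^2 + 72·t + 12. Nous avons le jerk j(t) = 480·t^3 + 240·t^2 + 72·t + 12. En substituant t = 3: j(3) = 15348.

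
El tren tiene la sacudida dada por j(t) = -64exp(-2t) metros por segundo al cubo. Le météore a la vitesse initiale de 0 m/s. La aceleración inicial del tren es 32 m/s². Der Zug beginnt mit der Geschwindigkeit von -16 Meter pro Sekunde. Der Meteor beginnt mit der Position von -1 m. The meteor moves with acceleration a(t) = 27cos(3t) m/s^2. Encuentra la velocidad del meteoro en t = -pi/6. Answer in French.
En partant de l'accélération a(t) = 27·cos(3·t), nous prenons 1 primitive. En prenant ∫a(t)dt et en appliquant v(0) = 0, nous trouvons v(t) = 9·sin(3·t). En utilisant v(t) = 9·sin(3·t) et en substituant t = -pi/6, nous trouvons v = -9.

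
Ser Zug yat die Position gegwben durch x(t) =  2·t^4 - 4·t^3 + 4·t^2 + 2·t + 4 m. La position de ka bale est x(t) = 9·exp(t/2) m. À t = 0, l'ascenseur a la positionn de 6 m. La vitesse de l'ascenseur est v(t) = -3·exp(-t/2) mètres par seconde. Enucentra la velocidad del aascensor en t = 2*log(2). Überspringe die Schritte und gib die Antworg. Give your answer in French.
La vitesse à t = 2*log(2) est v = -3/2.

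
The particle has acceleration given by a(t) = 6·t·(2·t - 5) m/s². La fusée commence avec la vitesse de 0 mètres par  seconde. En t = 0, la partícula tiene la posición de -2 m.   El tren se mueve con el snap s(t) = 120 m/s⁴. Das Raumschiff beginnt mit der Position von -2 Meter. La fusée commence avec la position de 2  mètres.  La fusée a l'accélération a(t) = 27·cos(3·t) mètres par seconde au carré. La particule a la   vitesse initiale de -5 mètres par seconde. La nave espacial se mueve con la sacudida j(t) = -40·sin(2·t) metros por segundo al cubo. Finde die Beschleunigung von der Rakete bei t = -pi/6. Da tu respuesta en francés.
Nous avons l'accélération a(t) = 27·cos(3·t). En substituant t = -pi/6: a(-pi/6) = 0.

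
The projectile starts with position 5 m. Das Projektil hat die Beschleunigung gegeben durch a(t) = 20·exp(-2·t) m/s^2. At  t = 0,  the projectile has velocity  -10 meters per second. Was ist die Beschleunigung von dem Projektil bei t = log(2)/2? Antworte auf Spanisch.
Tenemos la aceleración a(t) = 20·exp(-2·t). Sustituyendo t = log(2)/2: a(log(2)/2) = 10.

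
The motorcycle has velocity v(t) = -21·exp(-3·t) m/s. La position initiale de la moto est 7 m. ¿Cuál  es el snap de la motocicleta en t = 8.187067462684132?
Para resolver esto, necesitamos tomar 3 derivadas de nuestra ecuación de la velocidad v(t) = -21·exp(-3·t). Derivando la velocidad, obtenemos la aceleración: a(t) = 63·exp(-3·t). Derivando la aceleración, obtenemos la sacudida: j(t) = -189·exp(-3·t). Derivando la sacudida, obtenemos el snap: s(t) = 567·exp(-3·t). Tenemos el snap s(t) = 567·exp(-3·t). Sustituyendo t = 8.187067462684132: s(8.187067462684132) = 1.22120449127551E-8.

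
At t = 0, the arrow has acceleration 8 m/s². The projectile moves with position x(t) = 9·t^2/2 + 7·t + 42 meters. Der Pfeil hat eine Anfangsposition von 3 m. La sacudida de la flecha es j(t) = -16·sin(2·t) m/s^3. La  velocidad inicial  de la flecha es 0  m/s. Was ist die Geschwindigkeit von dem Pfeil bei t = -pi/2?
Ausgehend von dem Ruck j(t) = -16·sin(2·t), nehmen wir 2 Integrale. Durch Integration von dem Ruck und Verwendung der Anfangsbedingung a(0) = 8, erhalten wir a(t) = 8·cos(2·t). Die Stammfunktion von der Beschleunigung ist die Geschwindigkeit. Mit v(0) = 0 erhalten wir v(t) = 4·sin(2·t). Mit v(t) = 4·sin(2·t) und Einsetzen von t = -pi/2, finden wir v = 0.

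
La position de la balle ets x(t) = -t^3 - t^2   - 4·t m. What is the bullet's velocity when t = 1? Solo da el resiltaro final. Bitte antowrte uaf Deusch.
Bei t = 1, v = -9.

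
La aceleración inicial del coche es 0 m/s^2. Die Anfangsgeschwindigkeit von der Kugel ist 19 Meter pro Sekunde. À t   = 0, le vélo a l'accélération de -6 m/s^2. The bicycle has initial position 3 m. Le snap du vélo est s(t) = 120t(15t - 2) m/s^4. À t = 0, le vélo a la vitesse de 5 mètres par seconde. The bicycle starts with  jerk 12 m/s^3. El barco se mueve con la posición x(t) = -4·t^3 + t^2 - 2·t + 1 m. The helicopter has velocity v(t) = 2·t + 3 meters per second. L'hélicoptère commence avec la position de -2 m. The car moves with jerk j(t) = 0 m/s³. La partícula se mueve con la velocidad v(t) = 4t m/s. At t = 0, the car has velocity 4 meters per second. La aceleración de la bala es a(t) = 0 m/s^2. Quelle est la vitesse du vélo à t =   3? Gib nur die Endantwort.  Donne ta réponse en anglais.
At t = 3, v = 6521.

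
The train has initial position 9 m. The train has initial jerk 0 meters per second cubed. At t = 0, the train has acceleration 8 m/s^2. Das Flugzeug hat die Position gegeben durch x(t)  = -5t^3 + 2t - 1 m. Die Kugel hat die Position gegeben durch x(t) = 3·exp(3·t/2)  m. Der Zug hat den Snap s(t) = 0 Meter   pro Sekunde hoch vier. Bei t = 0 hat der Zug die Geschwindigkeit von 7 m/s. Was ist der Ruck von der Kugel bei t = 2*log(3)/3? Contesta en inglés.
To solve this, we need to take 3 derivatives of our position equation x(t) = 3·exp(3·t/2). Taking d/dt of x(t), we find v(t) = 9·exp(3·t/2)/2. Taking d/dt of v(t), we find a(t) = 27·exp(3·t/2)/4. Taking d/dt of a(t), we find j(t) = 81·exp(3·t/2)/8. We have jerk j(t) = 81·exp(3·t/2)/8. Substituting t = 2*log(3)/3: j(2*log(3)/3) = 243/8.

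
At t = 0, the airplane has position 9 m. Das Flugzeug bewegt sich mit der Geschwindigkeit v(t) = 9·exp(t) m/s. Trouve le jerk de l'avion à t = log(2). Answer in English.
We must differentiate our velocity equation v(t) = 9·exp(t) 2 times. Differentiating velocity, we get acceleration: a(t) = 9·exp(t). Taking d/dt of a(t), we find j(t) = 9·exp(t). Using j(t) = 9·exp(t) and substituting t = log(2), we find j = 18.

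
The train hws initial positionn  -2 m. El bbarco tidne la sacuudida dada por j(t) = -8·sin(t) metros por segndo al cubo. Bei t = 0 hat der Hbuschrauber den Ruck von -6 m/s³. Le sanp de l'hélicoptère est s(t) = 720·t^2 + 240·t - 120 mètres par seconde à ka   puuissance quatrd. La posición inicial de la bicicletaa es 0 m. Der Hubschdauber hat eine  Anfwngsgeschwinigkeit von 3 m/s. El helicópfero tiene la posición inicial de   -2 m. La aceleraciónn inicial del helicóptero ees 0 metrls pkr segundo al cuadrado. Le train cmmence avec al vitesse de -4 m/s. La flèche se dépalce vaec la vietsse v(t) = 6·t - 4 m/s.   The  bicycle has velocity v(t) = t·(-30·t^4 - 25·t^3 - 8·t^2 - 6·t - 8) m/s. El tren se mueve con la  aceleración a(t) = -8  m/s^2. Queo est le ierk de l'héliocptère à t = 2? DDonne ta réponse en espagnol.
Necesitamos integrar nuestra ecuación del snap s(t) = 720·t^2 + 240·t - 120 1 vez. Tomando ∫s(t)dt y aplicando j(0) = -6, encontramos j(t) = 240·t^3 + 120·t^2 - 120·t - 6. De la ecuación de la sacudida j(t) = 240·t^3 + 120·t^2 - 120·t - 6, sustituimos t = 2 para obtener j = 2154.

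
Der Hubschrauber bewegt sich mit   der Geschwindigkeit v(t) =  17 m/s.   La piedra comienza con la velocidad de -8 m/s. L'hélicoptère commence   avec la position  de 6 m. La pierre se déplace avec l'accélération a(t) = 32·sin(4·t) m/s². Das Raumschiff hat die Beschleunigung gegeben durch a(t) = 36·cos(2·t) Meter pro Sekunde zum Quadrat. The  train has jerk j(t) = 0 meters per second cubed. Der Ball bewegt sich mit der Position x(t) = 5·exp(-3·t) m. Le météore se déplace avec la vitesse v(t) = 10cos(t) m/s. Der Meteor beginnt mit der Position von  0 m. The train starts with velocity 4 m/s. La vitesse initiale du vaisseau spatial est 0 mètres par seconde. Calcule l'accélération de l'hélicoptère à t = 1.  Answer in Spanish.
Partiendo de la velocidad v(t) = 17, tomamos 1 derivada. La derivada de la velocidad da la aceleración: a(t) = 0. Tenemos la aceleración a(t) = 0. Sustituyendo t = 1: a(1) = 0.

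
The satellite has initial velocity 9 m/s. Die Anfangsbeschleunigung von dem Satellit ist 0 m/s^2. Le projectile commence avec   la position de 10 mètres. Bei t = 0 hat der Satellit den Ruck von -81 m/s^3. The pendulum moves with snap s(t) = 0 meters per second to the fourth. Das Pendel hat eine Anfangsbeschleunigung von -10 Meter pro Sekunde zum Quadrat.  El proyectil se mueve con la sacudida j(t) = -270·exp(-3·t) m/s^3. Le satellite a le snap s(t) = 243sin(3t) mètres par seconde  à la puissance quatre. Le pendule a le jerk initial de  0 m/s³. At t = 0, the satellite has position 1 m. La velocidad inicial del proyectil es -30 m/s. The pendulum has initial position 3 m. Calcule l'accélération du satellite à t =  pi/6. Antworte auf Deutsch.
Wir müssen unsere Gleichung für den Snap s(t) = 243·sin(3·t) 2-mal integrieren. Das Integral von dem Snap, mit j(0) = -81, ergibt den Ruck: j(t) = -81·cos(3·t). Das Integral von dem Ruck, mit a(0) = 0, ergibt die Beschleunigung: a(t) = -27·sin(3·t). Aus der Gleichung für die Beschleunigung a(t) = -27·sin(3·t), setzen wir t = pi/6 ein und erhalten a = -27.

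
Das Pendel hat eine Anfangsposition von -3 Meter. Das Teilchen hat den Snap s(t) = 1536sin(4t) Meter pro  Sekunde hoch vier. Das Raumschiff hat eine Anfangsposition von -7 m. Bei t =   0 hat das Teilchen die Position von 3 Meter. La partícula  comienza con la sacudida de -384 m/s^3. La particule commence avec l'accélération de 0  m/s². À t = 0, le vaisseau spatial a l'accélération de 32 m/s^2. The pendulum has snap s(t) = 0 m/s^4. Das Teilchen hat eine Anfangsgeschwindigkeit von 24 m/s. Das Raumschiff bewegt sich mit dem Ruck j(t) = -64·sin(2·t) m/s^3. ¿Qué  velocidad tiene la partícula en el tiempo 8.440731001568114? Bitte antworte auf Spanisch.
Debemos encontrar la integral de nuestra ecuación del snap s(t) = 1536·sin(4·t) 3 veces. La integral del snap, con j(0) = -384, da la sacudida: j(t) = -384·cos(4·t). La antiderivada de la sacudida es la aceleración. Usando a(0) = 0, obtenemos a(t) = -96·sin(4·t). La integral de la aceleración es la velocidad. Usando v(0) = 24, obtenemos v(t) = 24·cos(4·t). De la ecuación de la velocidad v(t) = 24·cos(4·t), sustituimos t = 8.440731001568114 para obtener v = -16.8137686229347.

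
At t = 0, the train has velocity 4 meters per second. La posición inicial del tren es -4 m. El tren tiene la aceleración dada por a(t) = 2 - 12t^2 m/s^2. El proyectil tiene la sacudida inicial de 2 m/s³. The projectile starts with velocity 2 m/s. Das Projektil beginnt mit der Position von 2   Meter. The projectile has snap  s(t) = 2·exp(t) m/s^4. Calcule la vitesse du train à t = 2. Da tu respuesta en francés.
Pour résoudre ceci, nous devons prendre 1 intégrale de notre équation de l'accélération a(t) = 2 - 12·t^2. L'intégrale de l'accélération, avec v(0) = 4, donne la vitesse: v(t) = -4·t^3 + 2·t + 4. En utilisant v(t) = -4·t^3 + 2·t + 4 et en substituant t = 2, nous trouvons v = -24.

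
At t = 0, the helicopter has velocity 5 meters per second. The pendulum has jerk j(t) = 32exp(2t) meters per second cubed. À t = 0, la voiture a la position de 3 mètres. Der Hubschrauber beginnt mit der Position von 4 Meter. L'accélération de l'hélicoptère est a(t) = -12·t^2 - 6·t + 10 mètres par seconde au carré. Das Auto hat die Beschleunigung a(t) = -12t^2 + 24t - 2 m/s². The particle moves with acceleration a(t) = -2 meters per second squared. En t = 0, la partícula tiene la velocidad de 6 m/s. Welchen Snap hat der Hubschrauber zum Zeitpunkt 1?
Ausgehend von der Beschleunigung a(t) = -12·t^2 - 6·t + 10, nehmen wir 2 Ableitungen. Die Ableitung von der Beschleunigung ergibt den Ruck: j(t) = -24·t - 6. Durch Ableiten von dem Ruck erhalten wir den Snap: s(t) = -24. Mit s(t) = -24 und Einsetzen von t = 1, finden wir s = -24.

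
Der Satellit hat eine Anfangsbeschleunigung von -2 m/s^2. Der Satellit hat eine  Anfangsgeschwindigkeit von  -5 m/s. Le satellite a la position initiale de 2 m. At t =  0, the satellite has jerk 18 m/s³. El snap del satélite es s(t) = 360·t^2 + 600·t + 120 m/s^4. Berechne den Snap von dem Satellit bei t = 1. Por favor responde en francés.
De l'équation du snap s(t) = 360·t^2 + 600·t + 120, nous substituons t = 1 pour obtenir s = 1080.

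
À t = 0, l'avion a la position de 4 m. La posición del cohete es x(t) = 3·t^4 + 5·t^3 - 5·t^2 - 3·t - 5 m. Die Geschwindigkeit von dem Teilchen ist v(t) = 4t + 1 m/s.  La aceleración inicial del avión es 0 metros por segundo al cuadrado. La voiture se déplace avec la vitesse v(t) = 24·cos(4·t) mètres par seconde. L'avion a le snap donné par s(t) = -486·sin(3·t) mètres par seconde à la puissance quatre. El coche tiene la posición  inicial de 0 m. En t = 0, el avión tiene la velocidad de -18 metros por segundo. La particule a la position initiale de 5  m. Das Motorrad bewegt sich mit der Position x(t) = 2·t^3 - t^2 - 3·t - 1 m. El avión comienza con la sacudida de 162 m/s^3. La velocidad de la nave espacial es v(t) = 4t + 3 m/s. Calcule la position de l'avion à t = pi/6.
Nous devons intégrer notre équation du snap s(t) = -486·sin(3·t) 4 fois. L'intégrale du snap, avec j(0) = 162, donne le jerk: j(t) = 162·cos(3·t). L'intégrale du jerk est l'accélération. En utilisant a(0) = 0, nous obtenons a(t) = 54·sin(3·t). L'intégrale de l'accélération est la vitesse. En utilisant v(0) = -18, nous obtenons v(t) = -18·cos(3·t). L'intégrale de la vitesse est la position. En utilisant x(0) = 4, nous obtenons x(t) = 4 - 6·sin(3·t). De l'équation de la position x(t) = 4 - 6·sin(3·t), nous substituons t = pi/6 pour obtenir x = -2.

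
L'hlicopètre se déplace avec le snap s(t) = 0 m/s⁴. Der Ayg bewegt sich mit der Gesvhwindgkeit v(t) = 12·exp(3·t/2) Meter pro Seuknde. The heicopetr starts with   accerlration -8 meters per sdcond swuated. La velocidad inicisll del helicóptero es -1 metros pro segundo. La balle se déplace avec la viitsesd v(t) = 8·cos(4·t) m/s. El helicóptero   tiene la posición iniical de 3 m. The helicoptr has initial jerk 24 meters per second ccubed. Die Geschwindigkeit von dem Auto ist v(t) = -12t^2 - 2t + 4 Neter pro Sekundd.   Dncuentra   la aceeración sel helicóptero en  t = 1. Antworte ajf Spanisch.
Partiendo del snap s(t) = 0, tomamos 2 integrales. Integrando el snap y usando la condición inicial j(0) = 24, obtenemos j(t) = 24. La integral de la sacudida, con a(0) = -8, da la aceleración: a(t) = 24·t - 8. De la ecuación de la aceleración a(t) = 24·t - 8, sustituimos t = 1 para obtener a = 16.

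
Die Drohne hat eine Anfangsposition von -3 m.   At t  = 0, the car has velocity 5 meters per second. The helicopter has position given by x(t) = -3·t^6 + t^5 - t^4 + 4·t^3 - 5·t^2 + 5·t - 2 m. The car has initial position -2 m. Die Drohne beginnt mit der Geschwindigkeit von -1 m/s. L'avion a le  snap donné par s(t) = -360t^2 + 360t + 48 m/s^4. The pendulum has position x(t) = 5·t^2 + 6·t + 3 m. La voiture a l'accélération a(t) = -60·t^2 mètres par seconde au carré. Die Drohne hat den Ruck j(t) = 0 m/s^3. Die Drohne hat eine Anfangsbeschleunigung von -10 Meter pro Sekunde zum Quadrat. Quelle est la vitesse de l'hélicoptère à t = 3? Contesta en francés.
Pour résoudre ceci, nous devons prendre 1 dérivée de notre équation de la position x(t) = -3·t^6 + t^5 - t^4 + 4·t^3 - 5·t^2 + 5·t - 2. En dérivant la position, nous obtenons la vitesse: v(t) = -18·t^5 + 5·t^4 - 4·t^3 + 12·t^2 - 10·t + 5. De l'équation de la vitesse v(t) = -18·t^5 + 5·t^4 - 4·t^3 + 12·t^2 - 10·t + 5, nous substituons t = 3 pour obtenir v = -3994.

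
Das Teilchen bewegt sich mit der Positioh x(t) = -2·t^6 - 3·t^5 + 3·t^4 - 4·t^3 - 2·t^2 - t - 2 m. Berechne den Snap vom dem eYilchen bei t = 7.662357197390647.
Ausgehend von der Position x(t) = -2·t^6 - 3·t^5 + 3·t^4 - 4·t^3 - 2·t^2 - t - 2, nehmen wir 4 Ableitungen. Mit d/dt von x(t) finden wir v(t) = -12·t^5 - 15·t^4 + 12·t^3 - 12·t^2 - 4·t - 1. Mit d/dt von v(t) finden wir a(t) = -60·t^4 - 60·t^3 + 36·t^2 - 24·t - 4. Die Ableitung von der Beschleunigung ergibt den Ruck: j(t) = -240·t^3 - 180·t^2 + 72·t - 24. Mit d/dt von j(t) finden wir s(t) = -720·t^2 - 360·t + 72. Mit s(t) = -720·t^2 - 360·t + 72 und Einsetzen von t = 7.662357197390647, finden wir s = -44958.8854217517.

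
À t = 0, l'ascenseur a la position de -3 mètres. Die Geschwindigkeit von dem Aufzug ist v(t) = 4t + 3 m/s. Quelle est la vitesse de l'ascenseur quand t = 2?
En utilisant v(t) = 4·t + 3 et en substituant t = 2, nous trouvons v = 11.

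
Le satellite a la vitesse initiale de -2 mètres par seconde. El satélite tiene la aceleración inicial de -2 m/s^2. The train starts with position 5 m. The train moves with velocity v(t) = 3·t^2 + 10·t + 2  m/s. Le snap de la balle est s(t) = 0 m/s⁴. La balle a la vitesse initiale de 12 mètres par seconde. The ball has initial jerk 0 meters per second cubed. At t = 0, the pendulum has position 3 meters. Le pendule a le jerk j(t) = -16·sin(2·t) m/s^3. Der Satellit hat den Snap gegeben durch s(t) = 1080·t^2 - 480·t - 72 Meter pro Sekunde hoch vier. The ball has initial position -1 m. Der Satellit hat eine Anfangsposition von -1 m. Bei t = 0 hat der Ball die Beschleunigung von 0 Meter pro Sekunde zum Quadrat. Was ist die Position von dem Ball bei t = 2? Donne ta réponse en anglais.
To find the answer, we compute 4 integrals of s(t) = 0. Taking ∫s(t)dt and applying j(0) = 0, we find j(t) = 0. Integrating jerk and using the initial condition a(0) = 0, we get a(t) = 0. Finding the antiderivative of a(t) and using v(0) = 12: v(t) = 12. Taking ∫v(t)dt and applying x(0) = -1, we find x(t) = 12·t - 1. From the given position equation x(t) = 12·t - 1, we substitute t = 2 to get x = 23.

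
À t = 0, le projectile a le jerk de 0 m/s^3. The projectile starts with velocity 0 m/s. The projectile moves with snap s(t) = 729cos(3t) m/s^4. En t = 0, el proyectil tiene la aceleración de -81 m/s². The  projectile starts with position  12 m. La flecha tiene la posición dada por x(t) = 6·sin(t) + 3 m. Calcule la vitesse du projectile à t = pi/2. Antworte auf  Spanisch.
Partiendo del snap s(t) = 729·cos(3·t), tomamos 3 integrales. La antiderivada del snap, con j(0) = 0, da la sacudida: j(t) = 243·sin(3·t). La antiderivada de la sacudida, con a(0) = -81, da la aceleración: a(t) = -81·cos(3·t). Tomando ∫a(t)dt y aplicando v(0) = 0, encontramos v(t) = -27·sin(3·t). De la ecuación de la velocidad v(t) = -27·sin(3·t), sustituimos t = pi/2 para obtener v = 27.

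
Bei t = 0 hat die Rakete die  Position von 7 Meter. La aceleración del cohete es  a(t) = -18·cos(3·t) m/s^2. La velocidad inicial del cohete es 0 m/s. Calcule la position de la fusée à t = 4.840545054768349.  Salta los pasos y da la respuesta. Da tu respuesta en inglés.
The answer is 4.24986753256205.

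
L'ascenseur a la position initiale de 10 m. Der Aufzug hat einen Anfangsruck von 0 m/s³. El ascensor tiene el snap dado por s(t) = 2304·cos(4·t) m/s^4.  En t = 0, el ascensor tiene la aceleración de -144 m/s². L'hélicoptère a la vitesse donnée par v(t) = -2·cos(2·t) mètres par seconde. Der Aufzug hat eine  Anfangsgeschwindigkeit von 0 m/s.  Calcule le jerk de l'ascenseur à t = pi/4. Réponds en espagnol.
Para resolver esto, necesitamos tomar 1 antiderivada de nuestra ecuación del snap s(t) = 2304·cos(4·t). Tomando ∫s(t)dt y aplicando j(0) = 0, encontramos j(t) = 576·sin(4·t). Usando j(t) = 576·sin(4·t) y sustituyendo t = pi/4, encontramos j = 0.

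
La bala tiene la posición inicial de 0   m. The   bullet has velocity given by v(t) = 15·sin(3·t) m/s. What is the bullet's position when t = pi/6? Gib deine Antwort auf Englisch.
Starting from velocity v(t) = 15·sin(3·t), we take 1 antiderivative. Finding the integral of v(t) and using x(0) = 0: x(t) = 5 - 5·cos(3·t). We have position x(t) = 5 - 5·cos(3·t). Substituting t = pi/6: x(pi/6) = 5.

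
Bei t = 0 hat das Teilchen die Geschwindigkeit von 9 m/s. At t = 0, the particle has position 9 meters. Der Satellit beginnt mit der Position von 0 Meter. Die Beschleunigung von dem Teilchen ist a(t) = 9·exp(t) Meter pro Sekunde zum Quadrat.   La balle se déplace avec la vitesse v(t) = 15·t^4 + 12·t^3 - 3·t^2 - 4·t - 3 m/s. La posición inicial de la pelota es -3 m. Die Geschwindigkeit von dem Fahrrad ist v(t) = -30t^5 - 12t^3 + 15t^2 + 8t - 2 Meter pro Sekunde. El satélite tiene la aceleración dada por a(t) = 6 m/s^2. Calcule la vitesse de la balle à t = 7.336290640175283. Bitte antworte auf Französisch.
En utilisant v(t) = 15·t^4 + 12·t^3 - 3·t^2 - 4·t - 3 et en substituant t = 7.336290640175283, nous trouvons v = 47995.1229888320.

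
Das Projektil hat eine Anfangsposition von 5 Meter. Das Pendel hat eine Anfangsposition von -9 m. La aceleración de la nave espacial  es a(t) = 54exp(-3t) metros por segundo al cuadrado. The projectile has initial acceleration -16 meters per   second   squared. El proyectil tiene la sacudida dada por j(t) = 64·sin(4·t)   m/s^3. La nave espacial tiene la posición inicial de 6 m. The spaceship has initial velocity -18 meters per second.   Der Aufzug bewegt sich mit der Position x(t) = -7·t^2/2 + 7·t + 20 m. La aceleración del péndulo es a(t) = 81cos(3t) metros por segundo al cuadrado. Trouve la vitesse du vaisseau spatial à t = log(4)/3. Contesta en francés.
Nous devons trouver la primitive de notre équation de l'accélération a(t) = 54·exp(-3·t) 1 fois. La primitive de l'accélération, avec v(0) = -18, donne la vitesse: v(t) = -18·exp(-3·t). Nous avons la vitesse v(t) = -18·exp(-3·t). En substituant t = log(4)/3: v(log(4)/3) = -9/2.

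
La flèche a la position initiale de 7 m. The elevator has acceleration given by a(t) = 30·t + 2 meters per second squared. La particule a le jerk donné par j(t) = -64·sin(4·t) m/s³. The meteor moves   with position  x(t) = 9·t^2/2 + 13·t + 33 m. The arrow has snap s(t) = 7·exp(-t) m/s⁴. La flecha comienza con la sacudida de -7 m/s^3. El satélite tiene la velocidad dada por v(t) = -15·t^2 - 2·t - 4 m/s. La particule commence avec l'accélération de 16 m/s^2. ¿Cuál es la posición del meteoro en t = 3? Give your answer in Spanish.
De la ecuación de la posición x(t) = 9·t^2/2 + 13·t + 33, sustituimos t = 3 para obtener x = 225/2.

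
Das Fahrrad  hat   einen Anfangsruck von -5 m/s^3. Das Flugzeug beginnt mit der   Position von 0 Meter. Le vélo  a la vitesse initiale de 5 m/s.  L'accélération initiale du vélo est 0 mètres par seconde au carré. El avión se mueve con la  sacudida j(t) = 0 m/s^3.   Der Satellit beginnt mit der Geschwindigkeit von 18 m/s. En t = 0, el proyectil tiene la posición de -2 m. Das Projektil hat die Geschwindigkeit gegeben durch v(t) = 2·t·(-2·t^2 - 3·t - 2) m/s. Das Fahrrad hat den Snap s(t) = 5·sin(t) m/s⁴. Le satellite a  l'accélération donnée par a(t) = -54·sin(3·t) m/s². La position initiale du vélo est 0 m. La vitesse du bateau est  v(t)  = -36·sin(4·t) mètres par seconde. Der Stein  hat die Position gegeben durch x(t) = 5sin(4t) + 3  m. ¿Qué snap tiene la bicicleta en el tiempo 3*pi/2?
Tenemos el snap s(t) = 5·sin(t). Sustituyendo t = 3*pi/2: s(3*pi/2) = -5.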